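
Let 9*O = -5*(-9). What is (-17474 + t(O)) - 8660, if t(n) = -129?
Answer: -26263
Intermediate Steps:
O = 5 (O = (-5*(-9))/9 = (1/9)*45 = 5)
(-17474 + t(O)) - 8660 = (-17474 - 129) - 8660 = -17603 - 8660 = -26263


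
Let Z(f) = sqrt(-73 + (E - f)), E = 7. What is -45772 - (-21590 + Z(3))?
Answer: -24182 - I*sqrt(69) ≈ -24182.0 - 8.3066*I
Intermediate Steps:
Z(f) = sqrt(-66 - f) (Z(f) = sqrt(-73 + (7 - f)) = sqrt(-66 - f))
-45772 - (-21590 + Z(3)) = -45772 - (-21590 + sqrt(-66 - 1*3)) = -45772 - (-21590 + sqrt(-66 - 3)) = -45772 - (-21590 + sqrt(-69)) = -45772 - (-21590 + I*sqrt(69)) = -45772 + (21590 - I*sqrt(69)) = -24182 - I*sqrt(69)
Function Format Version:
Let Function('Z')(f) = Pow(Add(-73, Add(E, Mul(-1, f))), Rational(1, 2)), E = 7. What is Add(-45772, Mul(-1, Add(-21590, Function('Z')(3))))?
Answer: Add(-24182, Mul(-1, I, Pow(69, Rational(1, 2)))) ≈ Add(-24182., Mul(-8.3066, I))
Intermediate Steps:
Function('Z')(f) = Pow(Add(-66, Mul(-1, f)), Rational(1, 2)) (Function('Z')(f) = Pow(Add(-73, Add(7, Mul(-1, f))), Rational(1, 2)) = Pow(Add(-66, Mul(-1, f)), Rational(1, 2)))
Add(-45772, Mul(-1, Add(-21590, Function('Z')(3)))) = Add(-45772, Mul(-1, Add(-21590, Pow(Add(-66, Mul(-1, 3)), Rational(1, 2))))) = Add(-45772, Mul(-1, Add(-21590, Pow(Add(-66, -3), Rational(1, 2))))) = Add(-45772, Mul(-1, Add(-21590, Pow(-69, Rational(1, 2))))) = Add(-45772, Mul(-1, Add(-21590, Mul(I, Pow(69, Rational(1, 2)))))) = Add(-45772, Add(21590, Mul(-1, I, Pow(69, Rational(1, 2))))) = Add(-24182, Mul(-1, I, Pow(69, Rational(1, 2))))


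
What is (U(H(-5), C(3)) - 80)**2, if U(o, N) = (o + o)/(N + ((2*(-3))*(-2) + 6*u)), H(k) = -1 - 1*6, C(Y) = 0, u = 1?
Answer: 528529/81 ≈ 6525.0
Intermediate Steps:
H(k) = -7 (H(k) = -1 - 6 = -7)
U(o, N) = 2*o/(18 + N) (U(o, N) = (o + o)/(N + ((2*(-3))*(-2) + 6*1)) = (2*o)/(N + (-6*(-2) + 6)) = (2*o)/(N + (12 + 6)) = (2*o)/(N + 18) = (2*o)/(18 + N) = 2*o/(18 + N))
(U(H(-5), C(3)) - 80)**2 = (2*(-7)/(18 + 0) - 80)**2 = (2*(-7)/18 - 80)**2 = (2*(-7)*(1/18) - 80)**2 = (-7/9 - 80)**2 = (-727/9)**2 = 528529/81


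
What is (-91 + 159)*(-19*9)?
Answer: -11628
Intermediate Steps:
(-91 + 159)*(-19*9) = 68*(-171) = -11628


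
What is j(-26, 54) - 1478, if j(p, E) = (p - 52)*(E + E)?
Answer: -9902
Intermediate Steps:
j(p, E) = 2*E*(-52 + p) (j(p, E) = (-52 + p)*(2*E) = 2*E*(-52 + p))
j(-26, 54) - 1478 = 2*54*(-52 - 26) - 1478 = 2*54*(-78) - 1478 = -8424 - 1478 = -9902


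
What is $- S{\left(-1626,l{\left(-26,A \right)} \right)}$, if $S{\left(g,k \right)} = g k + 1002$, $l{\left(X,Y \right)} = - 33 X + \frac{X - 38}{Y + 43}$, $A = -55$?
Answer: $1402778$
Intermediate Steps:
$l{\left(X,Y \right)} = - 33 X + \frac{-38 + X}{43 + Y}$
$S{\left(g,k \right)} = 1002 + g k$
$- S{\left(-1626,l{\left(-26,A \right)} \right)} = - (1002 - 1626 \frac{-38 - -36868 - \left(-858\right) \left(-55\right)}{43 - 55}) = - (1002 - 1626 \frac{-38 + 36868 - 47190}{-12}) = - (1002 - 1626 \left(\left(- \frac{1}{12}\right) \left(-10360\right)\right)) = - (1002 - 1403780) = \left(-1\right) \left(-1402778\right) = 1402778$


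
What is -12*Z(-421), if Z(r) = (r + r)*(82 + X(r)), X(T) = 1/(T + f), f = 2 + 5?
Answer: 57166748/69 ≈ 8.2850e+5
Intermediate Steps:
f = 7
X(T) = 1/(7 + T) (X(T) = 1/(T + 7) = 1/(7 + T))
Z(r) = 2*r*(82 + 1/(7 + r)) (Z(r) = (r + r)*(82 + 1/(7 + r)) = (2*r)*(82 + 1/(7 + r)) = 2*r*(82 + 1/(7 + r)))
-12*Z(-421) = -24*(-421)*(575 + 82*(-421))/(7 - 421) = -24*(-421)*(575 - 34522)/(-414) = -24*(-421)*(-1)*(-33947)/414 = -12*(-14291687/207) = 57166748/69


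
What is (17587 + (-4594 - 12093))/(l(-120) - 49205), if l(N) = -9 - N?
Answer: -450/24547 ≈ -0.018332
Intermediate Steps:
(17587 + (-4594 - 12093))/(l(-120) - 49205) = (17587 + (-4594 - 12093))/((-9 - 1*(-120)) - 49205) = (17587 - 16687)/((-9 + 120) - 49205) = 900/(111 - 49205) = 900/(-49094) = 900*(-1/49094) = -450/24547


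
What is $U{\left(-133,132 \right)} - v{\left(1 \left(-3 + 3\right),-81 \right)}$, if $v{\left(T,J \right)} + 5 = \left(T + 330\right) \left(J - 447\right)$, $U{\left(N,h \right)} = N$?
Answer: $174112$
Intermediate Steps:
$v{\left(T,J \right)} = -5 + \left(-447 + J\right) \left(330 + T\right)$ ($v{\left(T,J \right)} = -5 + \left(T + 330\right) \left(J - 447\right) = -5 + \left(330 + T\right) \left(-447 + J\right) = -5 + \left(-447 + J\right) \left(330 + T\right)$)
$U{\left(-133,132 \right)} - v{\left(1 \left(-3 + 3\right),-81 \right)} = -133 - \left(-147515 - 447 \cdot 1 \left(-3 + 3\right) + 330 \left(-81\right) - 81 \cdot 1 \left(-3 + 3\right)\right) = -133 - \left(-147515 - 447 \cdot 1 \cdot 0 - 26730 - 81 \cdot 1 \cdot 0\right) = -133 - \left(-147515 - 0 - 26730 - 0\right) = -133 - \left(-147515 + 0 - 26730 + 0\right) = -133 - -174245 = -133 + 174245 = 174112$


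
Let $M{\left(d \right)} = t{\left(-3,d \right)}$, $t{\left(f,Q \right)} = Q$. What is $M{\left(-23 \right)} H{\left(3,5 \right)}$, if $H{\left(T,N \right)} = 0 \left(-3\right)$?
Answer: $0$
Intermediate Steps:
$H{\left(T,N \right)} = 0$
$M{\left(d \right)} = d$
$M{\left(-23 \right)} H{\left(3,5 \right)} = \left(-23\right) 0 = 0$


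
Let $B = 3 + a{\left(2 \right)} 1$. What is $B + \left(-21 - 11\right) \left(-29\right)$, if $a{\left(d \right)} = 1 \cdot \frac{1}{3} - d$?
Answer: $\frac{2788}{3} \approx 929.33$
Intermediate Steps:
$a{\left(d \right)} = \frac{1}{3} - d$ ($a{\left(d \right)} = 1 \cdot \frac{1}{3} - d = \frac{1}{3} - d$)
$B = \frac{4}{3}$ ($B = 3 + \left(\frac{1}{3} - 2\right) 1 = 3 - \frac{5}{3} = \frac{4}{3} \approx 1.3333$)
$B + \left(-21 - 11\right) \left(-29\right) = \frac{4}{3} + \left(-21 - 11\right) \left(-29\right) = \frac{4}{3} - -928 = \frac{4}{3} + 928 = \frac{2788}{3}$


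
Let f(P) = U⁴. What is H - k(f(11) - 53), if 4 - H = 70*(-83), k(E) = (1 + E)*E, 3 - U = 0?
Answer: 5002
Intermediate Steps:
U = 3 (U = 3 - 1*0 = 3 + 0 = 3)
f(P) = 81 (f(P) = 3⁴ = 81)
k(E) = E*(1 + E)
H = 5814 (H = 4 - 70*(-83) = 4 - 1*(-5810) = 4 + 5810 = 5814)
H - k(f(11) - 53) = 5814 - (81 - 53)*(1 + (81 - 53)) = 5814 - 28*(1 + 28) = 5814 - 28*29 = 5814 - 1*812 = 5814 - 812 = 5002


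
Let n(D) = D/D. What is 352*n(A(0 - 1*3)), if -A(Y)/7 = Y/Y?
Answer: 352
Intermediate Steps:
A(Y) = -7 (A(Y) = -7*Y/Y = -7*1 = -7)
n(D) = 1
352*n(A(0 - 1*3)) = 352*1 = 352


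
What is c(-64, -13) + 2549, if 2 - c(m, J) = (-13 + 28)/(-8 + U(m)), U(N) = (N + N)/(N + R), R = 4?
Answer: 224713/88 ≈ 2553.6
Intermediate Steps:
U(N) = 2*N/(4 + N) (U(N) = (N + N)/(N + 4) = (2*N)/(4 + N) = 2*N/(4 + N))
c(m, J) = 2 - 15/(-8 + 2*m/(4 + m)) (c(m, J) = 2 - (-13 + 28)/(-8 + 2*m/(4 + m)) = 2 - 15/(-8 + 2*m/(4 + m)))
c(-64, -13) + 2549 = (124 + 27*(-64))/(2*(16 + 3*(-64))) + 2549 = (124 - 1728)/(2*(16 - 192)) + 2549 = (1/2)*(-1604)/(-176) + 2549 = (1/2)*(-1/176)*(-1604) + 2549 = 401/88 + 2549 = 224713/88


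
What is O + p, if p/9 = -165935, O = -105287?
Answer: -1598702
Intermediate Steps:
p = -1493415 (p = 9*(-165935) = -1493415)
O + p = -105287 - 1493415 = -1598702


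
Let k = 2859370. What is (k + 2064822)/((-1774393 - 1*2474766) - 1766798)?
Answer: -4924192/6015957 ≈ -0.81852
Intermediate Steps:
(k + 2064822)/((-1774393 - 1*2474766) - 1766798) = (2859370 + 2064822)/((-1774393 - 1*2474766) - 1766798) = 4924192/((-1774393 - 2474766) - 1766798) = 4924192/(-4249159 - 1766798) = 4924192/(-6015957) = 4924192*(-1/6015957) = -4924192/6015957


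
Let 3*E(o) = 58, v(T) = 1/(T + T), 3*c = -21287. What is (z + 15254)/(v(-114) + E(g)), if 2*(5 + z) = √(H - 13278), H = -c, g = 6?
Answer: 89148/113 + 38*I*√55641/4407 ≈ 788.92 + 2.0339*I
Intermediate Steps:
c = -21287/3 (c = (⅓)*(-21287) = -21287/3 ≈ -7095.7)
H = 21287/3 (H = -1*(-21287/3) = 21287/3 ≈ 7095.7)
v(T) = 1/(2*T)
z = -5 + I*√55641/6 (z = -5 + √(21287/3 - 13278)/2 = -5 + √(-18547/3)/2 = -5 + (I*√55641/3)/2 = -5 + I*√55641/6 ≈ -5.0 + 39.314*I)
E(o) = 58/3 (E(o) = (⅓)*58 = 58/3)
(z + 15254)/(v(-114) + E(g)) = ((-5 + I*√55641/6) + 15254)/((½)/(-114) + 58/3) = (15249 + I*√55641/6)/((½)*(-1/114) + 58/3) = (15249 + I*√55641/6)/(-1/228 + 58/3) = (15249 + I*√55641/6)/(1469/76) = (15249 + I*√55641/6)*(76/1469) = 89148/113 + 38*I*√55641/4407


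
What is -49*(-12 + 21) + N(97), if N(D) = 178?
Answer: -263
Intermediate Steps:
-49*(-12 + 21) + N(97) = -49*(-12 + 21) + 178 = -49*9 + 178 = -441 + 178 = -263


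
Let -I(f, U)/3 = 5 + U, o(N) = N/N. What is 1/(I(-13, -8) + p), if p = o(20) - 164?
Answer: -1/154 ≈ -0.0064935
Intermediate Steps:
o(N) = 1
I(f, U) = -15 - 3*U (I(f, U) = -3*(5 + U) = -15 - 3*U)
p = -163 (p = 1 - 164 = -163)
1/(I(-13, -8) + p) = 1/((-15 - 3*(-8)) - 163) = 1/((-15 + 24) - 163) = 1/(9 - 163) = 1/(-154) = -1/154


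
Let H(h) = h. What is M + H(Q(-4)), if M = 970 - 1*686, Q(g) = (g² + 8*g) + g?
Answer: 264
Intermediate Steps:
Q(g) = g² + 9*g
M = 284 (M = 970 - 686 = 284)
M + H(Q(-4)) = 284 - 4*(9 - 4) = 284 - 4*5 = 284 - 20 = 264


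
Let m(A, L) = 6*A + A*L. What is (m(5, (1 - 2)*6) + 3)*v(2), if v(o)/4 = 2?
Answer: 24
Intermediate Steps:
v(o) = 8 (v(o) = 4*2 = 8)
(m(5, (1 - 2)*6) + 3)*v(2) = (5*(6 + (1 - 2)*6) + 3)*8 = (5*(6 - 1*6) + 3)*8 = (5*(6 - 6) + 3)*8 = (5*0 + 3)*8 = (0 + 3)*8 = 3*8 = 24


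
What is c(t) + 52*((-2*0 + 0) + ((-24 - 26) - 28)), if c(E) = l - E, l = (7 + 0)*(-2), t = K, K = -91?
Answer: -3979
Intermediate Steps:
t = -91
l = -14 (l = 7*(-2) = -14)
c(E) = -14 - E
c(t) + 52*((-2*0 + 0) + ((-24 - 26) - 28)) = (-14 - 1*(-91)) + 52*((-2*0 + 0) + ((-24 - 26) - 28)) = (-14 + 91) + 52*((0 + 0) + (-50 - 28)) = 77 + 52*(0 - 78) = 77 + 52*(-78) = 77 - 4056 = -3979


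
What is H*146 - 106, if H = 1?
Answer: 40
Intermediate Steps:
H*146 - 106 = 1*146 - 106 = 146 - 106 = 40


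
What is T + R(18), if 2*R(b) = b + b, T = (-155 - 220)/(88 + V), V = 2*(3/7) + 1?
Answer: 8697/629 ≈ 13.827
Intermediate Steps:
V = 13/7 (V = 2*(3*(1/7)) + 1 = 2*(3/7) + 1 = 6/7 + 1 = 13/7 ≈ 1.8571)
T = -2625/629 (T = (-155 - 220)/(88 + 13/7) = -375/629/7 = -375*7/629 = -2625/629 ≈ -4.1733)
R(b) = b (R(b) = (b + b)/2 = (2*b)/2 = b)
T + R(18) = -2625/629 + 18 = 8697/629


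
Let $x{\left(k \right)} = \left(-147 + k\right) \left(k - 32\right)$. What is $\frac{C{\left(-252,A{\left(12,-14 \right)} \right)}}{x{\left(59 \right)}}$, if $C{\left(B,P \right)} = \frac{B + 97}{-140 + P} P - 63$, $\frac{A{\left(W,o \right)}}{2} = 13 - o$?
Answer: $- \frac{41}{2838} \approx -0.014447$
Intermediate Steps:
$A{\left(W,o \right)} = 26 - 2 o$ ($A{\left(W,o \right)} = 2 \left(13 - o\right) = 26 - 2 o$)
$x{\left(k \right)} = \left(-147 + k\right) \left(-32 + k\right)$
$C{\left(B,P \right)} = -63 + \frac{P \left(97 + B\right)}{-140 + P}$ ($C{\left(B,P \right)} = \frac{97 + B}{-140 + P} P - 63 = \frac{P \left(97 + B\right)}{-140 + P} - 63 = -63 + \frac{P \left(97 + B\right)}{-140 + P}$)
$\frac{C{\left(-252,A{\left(12,-14 \right)} \right)}}{x{\left(59 \right)}} = \frac{\frac{1}{-140 + \left(26 - -28\right)} \left(8820 + 34 \left(26 - -28\right) - 252 \left(26 - -28\right)\right)}{4704 + 59^{2} - 10561} = \frac{\frac{1}{-140 + \left(26 + 28\right)} \left(8820 + 34 \left(26 + 28\right) - 252 \left(26 + 28\right)\right)}{4704 + 3481 - 10561} = \frac{\frac{1}{-140 + 54} \left(8820 + 34 \cdot 54 - 13608\right)}{-2376} = \frac{8820 + 1836 - 13608}{-86} \left(- \frac{1}{2376}\right) = \left(- \frac{1}{86}\right) \left(-2952\right) \left(- \frac{1}{2376}\right) = \frac{1476}{43} \left(- \frac{1}{2376}\right) = - \frac{41}{2838}$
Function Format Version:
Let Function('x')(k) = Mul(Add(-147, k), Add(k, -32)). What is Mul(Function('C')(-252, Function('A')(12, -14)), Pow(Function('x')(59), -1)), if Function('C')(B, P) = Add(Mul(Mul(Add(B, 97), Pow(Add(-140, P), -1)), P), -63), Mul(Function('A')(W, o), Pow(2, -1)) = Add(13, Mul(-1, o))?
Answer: Rational(-41, 2838) ≈ -0.014447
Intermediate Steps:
Function('A')(W, o) = Add(26, Mul(-2, o)) (Function('A')(W, o) = Mul(2, Add(13, Mul(-1, o))) = Add(26, Mul(-2, o)))
Function('x')(k) = Mul(Add(-147, k), Add(-32, k))
Function('C')(B, P) = Add(-63, Mul(P, Pow(Add(-140, P), -1), Add(97, B))) (Function('C')(B, P) = Add(Mul(Mul(Add(97, B), Pow(Add(-140, P), -1)), P), -63) = Add(Mul(Mul(Pow(Add(-140, P), -1), Add(97, B)), P), -63) = Add(Mul(P, Pow(Add(-140, P), -1), Add(97, B)), -63) = Add(-63, Mul(P, Pow(Add(-140, P), -1), Add(97, B))))
Mul(Function('C')(-252, Function('A')(12, -14)), Pow(Function('x')(59), -1)) = Mul(Mul(Pow(Add(-140, Add(26, Mul(-2, -14))), -1), Add(8820, Mul(34, Add(26, Mul(-2, -14))), Mul(-252, Add(26, Mul(-2, -14))))), Pow(Add(4704, Pow(59, 2), Mul(-179, 59)), -1)) = Mul(Mul(Pow(Add(-140, Add(26, 28)), -1), Add(8820, Mul(34, Add(26, 28)), Mul(-252, Add(26, 28)))), Pow(Add(4704, 3481, -10561), -1)) = Mul(Mul(Pow(Add(-140, 54), -1), Add(8820, Mul(34, 54), Mul(-252, 54))), Pow(-2376, -1)) = Mul(Mul(Pow(-86, -1), Add(8820, 1836, -13608)), Rational(-1, 2376)) = Mul(Mul(Rational(-1, 86), -2952), Rational(-1, 2376)) = Mul(Rational(1476, 43), Rational(-1, 2376)) = Rational(-41, 2838)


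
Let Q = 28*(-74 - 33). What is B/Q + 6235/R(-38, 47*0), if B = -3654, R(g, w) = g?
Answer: -331093/2033 ≈ -162.86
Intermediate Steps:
Q = -2996 (Q = 28*(-107) = -2996)
B/Q + 6235/R(-38, 47*0) = -3654/(-2996) + 6235/(-38) = -3654*(-1/2996) + 6235*(-1/38) = 261/214 - 6235/38 = -331093/2033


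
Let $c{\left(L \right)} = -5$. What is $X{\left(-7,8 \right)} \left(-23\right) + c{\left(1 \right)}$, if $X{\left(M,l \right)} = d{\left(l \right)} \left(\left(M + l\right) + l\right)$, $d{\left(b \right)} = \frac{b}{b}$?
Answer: $-212$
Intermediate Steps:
$d{\left(b \right)} = 1$
$X{\left(M,l \right)} = M + 2 l$ ($X{\left(M,l \right)} = 1 \left(\left(M + l\right) + l\right) = 1 \left(M + 2 l\right) = M + 2 l$)
$X{\left(-7,8 \right)} \left(-23\right) + c{\left(1 \right)} = \left(-7 + 2 \cdot 8\right) \left(-23\right) - 5 = \left(-7 + 16\right) \left(-23\right) - 5 = 9 \left(-23\right) - 5 = -207 - 5 = -212$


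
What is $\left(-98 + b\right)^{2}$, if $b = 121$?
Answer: $529$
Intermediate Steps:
$\left(-98 + b\right)^{2} = \left(-98 + 121\right)^{2} = 23^{2} = 529$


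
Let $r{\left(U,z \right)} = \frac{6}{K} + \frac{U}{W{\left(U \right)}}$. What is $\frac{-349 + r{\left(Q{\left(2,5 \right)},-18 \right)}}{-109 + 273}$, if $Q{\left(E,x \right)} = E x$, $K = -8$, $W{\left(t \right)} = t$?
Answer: $- \frac{1395}{656} \approx -2.1265$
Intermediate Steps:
$r{\left(U,z \right)} = \frac{1}{4}$ ($r{\left(U,z \right)} = \frac{6}{-8} + \frac{U}{U} = 6 \left(- \frac{1}{8}\right) + 1 = - \frac{3}{4} + 1 = \frac{1}{4}$)
$\frac{-349 + r{\left(Q{\left(2,5 \right)},-18 \right)}}{-109 + 273} = \frac{-349 + \frac{1}{4}}{-109 + 273} = - \frac{1395}{4 \cdot 164} = \left(- \frac{1395}{4}\right) \frac{1}{164} = - \frac{1395}{656}$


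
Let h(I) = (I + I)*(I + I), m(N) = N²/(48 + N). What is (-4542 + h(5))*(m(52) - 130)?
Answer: 11433708/25 ≈ 4.5735e+5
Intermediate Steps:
m(N) = N²/(48 + N)
h(I) = 4*I² (h(I) = (2*I)*(2*I) = 4*I²)
(-4542 + h(5))*(m(52) - 130) = (-4542 + 4*5²)*(52²/(48 + 52) - 130) = (-4542 + 4*25)*(2704/100 - 130) = (-4542 + 100)*(2704*(1/100) - 130) = -4442*(676/25 - 130) = -4442*(-2574/25) = 11433708/25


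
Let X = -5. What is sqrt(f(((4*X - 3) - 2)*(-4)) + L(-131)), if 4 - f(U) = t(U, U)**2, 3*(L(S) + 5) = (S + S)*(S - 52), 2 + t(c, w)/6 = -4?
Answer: sqrt(14685) ≈ 121.18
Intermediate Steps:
t(c, w) = -36 (t(c, w) = -12 + 6*(-4) = -12 - 24 = -36)
L(S) = -5 + 2*S*(-52 + S)/3 (L(S) = -5 + ((S + S)*(S - 52))/3 = -5 + ((2*S)*(-52 + S))/3 = -5 + (2*S*(-52 + S))/3 = -5 + 2*S*(-52 + S)/3)
f(U) = -1292 (f(U) = 4 - 1*(-36)**2 = 4 - 1*1296 = 4 - 1296 = -1292)
sqrt(f(((4*X - 3) - 2)*(-4)) + L(-131)) = sqrt(-1292 + (-5 - 104/3*(-131) + (2/3)*(-131)**2)) = sqrt(-1292 + (-5 + 13624/3 + (2/3)*17161)) = sqrt(-1292 + (-5 + 13624/3 + 34322/3)) = sqrt(-1292 + 15977) = sqrt(14685)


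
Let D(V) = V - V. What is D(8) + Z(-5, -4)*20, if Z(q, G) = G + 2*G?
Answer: -240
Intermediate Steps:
Z(q, G) = 3*G
D(V) = 0
D(8) + Z(-5, -4)*20 = 0 + (3*(-4))*20 = 0 - 12*20 = 0 - 240 = -240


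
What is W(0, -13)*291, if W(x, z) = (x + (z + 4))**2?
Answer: 23571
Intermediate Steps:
W(x, z) = (4 + x + z)**2 (W(x, z) = (x + (4 + z))**2 = (4 + x + z)**2)
W(0, -13)*291 = (4 + 0 - 13)**2*291 = (-9)**2*291 = 81*291 = 23571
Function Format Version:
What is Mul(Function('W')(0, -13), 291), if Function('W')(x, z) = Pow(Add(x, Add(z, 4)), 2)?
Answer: 23571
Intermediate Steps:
Function('W')(x, z) = Pow(Add(4, x, z), 2) (Function('W')(x, z) = Pow(Add(x, Add(4, z)), 2) = Pow(Add(4, x, z), 2))
Mul(Function('W')(0, -13), 291) = Mul(Pow(Add(4, 0, -13), 2), 291) = Mul(Pow(-9, 2), 291) = Mul(81, 291) = 23571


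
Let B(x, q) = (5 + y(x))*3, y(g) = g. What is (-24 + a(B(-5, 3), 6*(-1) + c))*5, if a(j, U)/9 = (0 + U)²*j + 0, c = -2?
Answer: -120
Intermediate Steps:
B(x, q) = 15 + 3*x (B(x, q) = (5 + x)*3 = 15 + 3*x)
a(j, U) = 9*j*U² (a(j, U) = 9*((0 + U)²*j + 0) = 9*(U²*j + 0) = 9*(j*U² + 0) = 9*(j*U²) = 9*j*U²)
(-24 + a(B(-5, 3), 6*(-1) + c))*5 = (-24 + 9*(15 + 3*(-5))*(6*(-1) - 2)²)*5 = (-24 + 9*(15 - 15)*(-6 - 2)²)*5 = (-24 + 9*0*(-8)²)*5 = (-24 + 9*0*64)*5 = (-24 + 0)*5 = -24*5 = -120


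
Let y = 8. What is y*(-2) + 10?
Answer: -6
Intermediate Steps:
y*(-2) + 10 = 8*(-2) + 10 = -16 + 10 = -6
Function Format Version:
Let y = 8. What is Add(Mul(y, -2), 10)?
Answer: -6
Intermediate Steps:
Add(Mul(y, -2), 10) = Add(Mul(8, -2), 10) = Add(-16, 10) = -6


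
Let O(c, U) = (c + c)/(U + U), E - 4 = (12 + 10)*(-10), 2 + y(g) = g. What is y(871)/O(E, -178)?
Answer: 77341/108 ≈ 716.12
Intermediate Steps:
y(g) = -2 + g
E = -216 (E = 4 + (12 + 10)*(-10) = 4 + 22*(-10) = 4 - 220 = -216)
O(c, U) = c/U (O(c, U) = (2*c)/((2*U)) = (2*c)*(1/(2*U)) = c/U)
y(871)/O(E, -178) = (-2 + 871)/((-216/(-178))) = 869/((-216*(-1/178))) = 869/(108/89) = 869*(89/108) = 77341/108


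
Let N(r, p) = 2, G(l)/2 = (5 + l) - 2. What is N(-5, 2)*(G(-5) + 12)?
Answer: 16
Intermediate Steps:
G(l) = 6 + 2*l (G(l) = 2*((5 + l) - 2) = 2*(3 + l) = 6 + 2*l)
N(-5, 2)*(G(-5) + 12) = 2*((6 + 2*(-5)) + 12) = 2*((6 - 10) + 12) = 2*(-4 + 12) = 2*8 = 16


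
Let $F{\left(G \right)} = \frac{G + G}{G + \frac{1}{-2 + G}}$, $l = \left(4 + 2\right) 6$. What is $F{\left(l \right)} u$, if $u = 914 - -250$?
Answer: $\frac{2849472}{1225} \approx 2326.1$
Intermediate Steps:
$l = 36$ ($l = 6 \cdot 6 = 36$)
$F{\left(G \right)} = \frac{2 G}{G + \frac{1}{-2 + G}}$
$u = 1164$ ($u = 914 + 250 = 1164$)
$F{\left(l \right)} u = 2 \cdot 36 \frac{1}{1 + 36^{2} - 72} \left(-2 + 36\right) 1164 = 2 \cdot 36 \frac{1}{1 + 1296 - 72} \cdot 34 \cdot 1164 = 2 \cdot 36 \cdot \frac{1}{1225} \cdot 34 \cdot 1164 = \frac{2448}{1225} \cdot 1164 = \frac{2849472}{1225}$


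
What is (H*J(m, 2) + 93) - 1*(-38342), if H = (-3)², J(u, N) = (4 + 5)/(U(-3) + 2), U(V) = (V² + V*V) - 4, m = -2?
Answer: 615041/16 ≈ 38440.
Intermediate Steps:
U(V) = -4 + 2*V² (U(V) = (V² + V²) - 4 = 2*V² - 4 = -4 + 2*V²)
J(u, N) = 9/16 (J(u, N) = (4 + 5)/((-4 + 2*(-3)²) + 2) = 9/((-4 + 2*9) + 2) = 9/((-4 + 18) + 2) = 9/(14 + 2) = 9/16)
H = 9
(H*J(m, 2) + 93) - 1*(-38342) = (9*(9/16) + 93) - 1*(-38342) = (81/16 + 93) + 38342 = 1569/16 + 38342 = 615041/16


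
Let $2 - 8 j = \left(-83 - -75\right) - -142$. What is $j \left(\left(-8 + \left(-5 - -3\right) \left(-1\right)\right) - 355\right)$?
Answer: $\frac{11913}{2} \approx 5956.5$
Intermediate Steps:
$j = - \frac{33}{2}$ ($j = \frac{1}{4} - \frac{\left(-83 - -75\right) - -142}{8} = \frac{1}{4} - \frac{\left(-83 + 75\right) + 142}{8} = \frac{1}{4} - \frac{-8 + 142}{8} = \frac{1}{4} - \frac{67}{4} = - \frac{33}{2} \approx -16.5$)
$j \left(\left(-8 + \left(-5 - -3\right) \left(-1\right)\right) - 355\right) = - \frac{33 \left(\left(-8 + \left(-5 - -3\right) \left(-1\right)\right) - 355\right)}{2} = - \frac{33 \left(\left(-8 + \left(-5 + 3\right) \left(-1\right)\right) - 355\right)}{2} = - \frac{33 \left(\left(-8 - -2\right) - 355\right)}{2} = - \frac{33 \left(\left(-8 + 2\right) - 355\right)}{2} = - \frac{33 \left(-6 - 355\right)}{2} = \left(- \frac{33}{2}\right) \left(-361\right) = \frac{11913}{2}$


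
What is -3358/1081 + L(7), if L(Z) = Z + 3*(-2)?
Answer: -99/47 ≈ -2.1064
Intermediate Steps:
L(Z) = -6 + Z (L(Z) = Z - 6 = -6 + Z)
-3358/1081 + L(7) = -3358/1081 + (-6 + 7) = -3358*1/1081 + 1 = -146/47 + 1 = -99/47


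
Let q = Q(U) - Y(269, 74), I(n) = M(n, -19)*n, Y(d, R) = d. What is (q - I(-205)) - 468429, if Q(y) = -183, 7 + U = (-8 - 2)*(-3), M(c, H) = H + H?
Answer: -476671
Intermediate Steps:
M(c, H) = 2*H
U = 23 (U = -7 + (-8 - 2)*(-3) = -7 - 10*(-3) = -7 + 30 = 23)
I(n) = -38*n (I(n) = (2*(-19))*n = -38*n)
q = -452 (q = -183 - 1*269 = -183 - 269 = -452)
(q - I(-205)) - 468429 = (-452 - (-38)*(-205)) - 468429 = (-452 - 1*7790) - 468429 = (-452 - 7790) - 468429 = -8242 - 468429 = -476671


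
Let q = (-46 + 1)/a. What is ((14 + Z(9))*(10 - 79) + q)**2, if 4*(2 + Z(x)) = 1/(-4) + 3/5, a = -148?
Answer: 6090288558201/8761600 ≈ 6.9511e+5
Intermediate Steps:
Z(x) = -153/80 (Z(x) = -2 + (1/(-4) + 3/5)/4 = -2 + (1*(-1/4) + 3*(1/5))/4 = -2 + (-1/4 + 3/5)/4 = -2 + (1/4)*(7/20) = -2 + 7/80 = -153/80)
q = 45/148 (q = (-46 + 1)/(-148) = -45*(-1/148) = 45/148 ≈ 0.30405)
((14 + Z(9))*(10 - 79) + q)**2 = ((14 - 153/80)*(10 - 79) + 45/148)**2 = ((967/80)*(-69) + 45/148)**2 = (-66723/80 + 45/148)**2 = (-2467851/2960)**2 = 6090288558201/8761600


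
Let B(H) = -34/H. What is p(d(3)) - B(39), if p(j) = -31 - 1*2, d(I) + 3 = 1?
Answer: -1253/39 ≈ -32.128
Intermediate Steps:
d(I) = -2 (d(I) = -3 + 1 = -2)
p(j) = -33 (p(j) = -31 - 2 = -33)
p(d(3)) - B(39) = -33 - (-34)/39 = -33 - 1*(-34/39) = -33 + 34/39 = -1253/39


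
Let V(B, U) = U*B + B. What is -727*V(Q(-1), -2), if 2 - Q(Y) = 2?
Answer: 0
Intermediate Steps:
Q(Y) = 0 (Q(Y) = 2 - 1*2 = 2 - 2 = 0)
V(B, U) = B + B*U (V(B, U) = B*U + B = B + B*U)
-727*V(Q(-1), -2) = -0*(1 - 2) = -0*(-1) = -727*0 = 0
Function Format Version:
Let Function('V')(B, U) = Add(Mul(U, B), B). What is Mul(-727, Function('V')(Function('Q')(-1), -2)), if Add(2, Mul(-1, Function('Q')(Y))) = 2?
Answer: 0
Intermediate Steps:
Function('Q')(Y) = 0 (Function('Q')(Y) = Add(2, Mul(-1, 2)) = Add(2, -2) = 0)
Function('V')(B, U) = Add(B, Mul(B, U)) (Function('V')(B, U) = Add(Mul(B, U), B) = Add(B, Mul(B, U)))
Mul(-727, Function('V')(Function('Q')(-1), -2)) = Mul(-727, Mul(0, Add(1, -2))) = Mul(-727, Mul(0, -1)) = Mul(-727, 0) = 0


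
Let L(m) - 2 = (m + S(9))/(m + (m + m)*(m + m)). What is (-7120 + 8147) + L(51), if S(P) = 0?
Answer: 210946/205 ≈ 1029.0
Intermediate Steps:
L(m) = 2 + m/(m + 4*m**2) (L(m) = 2 + (m + 0)/(m + (m + m)*(m + m)) = 2 + m/(m + (2*m)*(2*m)) = 2 + m/(m + 4*m**2))
(-7120 + 8147) + L(51) = (-7120 + 8147) + (3 + 8*51)/(1 + 4*51) = 1027 + (3 + 408)/(1 + 204) = 1027 + 411/205 = 210946/205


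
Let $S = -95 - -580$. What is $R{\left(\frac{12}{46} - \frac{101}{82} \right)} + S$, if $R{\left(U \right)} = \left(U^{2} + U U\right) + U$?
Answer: $\frac{432098729}{889249} \approx 485.91$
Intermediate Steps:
$R{\left(U \right)} = U + 2 U^{2}$ ($R{\left(U \right)} = \left(U^{2} + U^{2}\right) + U = 2 U^{2} + U = U + 2 U^{2}$)
$S = 485$ ($S = -95 + 580 = 485$)
$R{\left(\frac{12}{46} - \frac{101}{82} \right)} + S = \left(\frac{12}{46} - \frac{101}{82}\right) \left(1 + 2 \left(\frac{12}{46} - \frac{101}{82}\right)\right) + 485 = \left(12 \cdot \frac{1}{46} - \frac{101}{82}\right) \left(1 + 2 \left(12 \cdot \frac{1}{46} - \frac{101}{82}\right)\right) + 485 = \left(\frac{6}{23} - \frac{101}{82}\right) \left(1 + 2 \left(\frac{6}{23} - \frac{101}{82}\right)\right) + 485 = - \frac{1831 \left(1 + 2 \left(- \frac{1831}{1886}\right)\right)}{1886} + 485 = - \frac{1831 \left(1 - \frac{1831}{943}\right)}{1886} + 485 = \left(- \frac{1831}{1886}\right) \left(- \frac{888}{943}\right) + 485 = \frac{812964}{889249} + 485 = \frac{432098729}{889249}$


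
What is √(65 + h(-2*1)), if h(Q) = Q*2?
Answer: √61 ≈ 7.8102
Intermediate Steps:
h(Q) = 2*Q
√(65 + h(-2*1)) = √(65 + 2*(-2*1)) = √(65 + 2*(-2)) = √(65 - 4) = √61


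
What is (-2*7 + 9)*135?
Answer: -675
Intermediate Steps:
(-2*7 + 9)*135 = (-14 + 9)*135 = -5*135 = -675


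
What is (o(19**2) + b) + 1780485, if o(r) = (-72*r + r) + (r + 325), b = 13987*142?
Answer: 3741694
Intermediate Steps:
b = 1986154
o(r) = 325 - 70*r (o(r) = -71*r + (325 + r) = 325 - 70*r)
(o(19**2) + b) + 1780485 = ((325 - 70*19**2) + 1986154) + 1780485 = ((325 - 70*361) + 1986154) + 1780485 = ((325 - 25270) + 1986154) + 1780485 = (-24945 + 1986154) + 1780485 = 1961209 + 1780485 = 3741694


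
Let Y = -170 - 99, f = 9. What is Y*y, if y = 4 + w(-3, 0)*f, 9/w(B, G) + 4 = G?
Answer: 17485/4 ≈ 4371.3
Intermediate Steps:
w(B, G) = 9/(-4 + G)
y = -65/4 (y = 4 + (9/(-4 + 0))*9 = 4 + (9/(-4))*9 = 4 + (9*(-¼))*9 = 4 - 9/4*9 = 4 - 81/4 = -65/4 ≈ -16.250)
Y = -269
Y*y = -269*(-65/4) = 17485/4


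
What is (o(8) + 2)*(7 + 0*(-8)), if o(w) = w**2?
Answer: 462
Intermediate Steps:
(o(8) + 2)*(7 + 0*(-8)) = (8**2 + 2)*(7 + 0*(-8)) = (64 + 2)*(7 + 0) = 66*7 = 462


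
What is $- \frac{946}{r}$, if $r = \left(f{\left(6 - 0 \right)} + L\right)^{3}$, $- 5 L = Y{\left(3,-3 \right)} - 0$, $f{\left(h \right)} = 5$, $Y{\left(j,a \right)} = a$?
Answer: $- \frac{59125}{10976} \approx -5.3867$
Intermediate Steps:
$L = \frac{3}{5}$ ($L = - \frac{-3 - 0}{5} = - \frac{-3 + 0}{5} = \left(- \frac{1}{5}\right) \left(-3\right) = \frac{3}{5} \approx 0.6$)
$r = \frac{21952}{125}$ ($r = \left(5 + \frac{3}{5}\right)^{3} = \left(\frac{28}{5}\right)^{3} = \frac{21952}{125} \approx 175.62$)
$- \frac{946}{r} = - \frac{946}{\frac{21952}{125}} = \left(-946\right) \frac{125}{21952} = - \frac{59125}{10976}$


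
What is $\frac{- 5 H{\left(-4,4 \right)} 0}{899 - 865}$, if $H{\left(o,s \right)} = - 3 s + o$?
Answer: $0$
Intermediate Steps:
$H{\left(o,s \right)} = o - 3 s$
$\frac{- 5 H{\left(-4,4 \right)} 0}{899 - 865} = \frac{- 5 \left(-4 - 12\right) 0}{899 - 865} = \frac{- 5 \left(-4 - 12\right) 0}{34} = \frac{\left(-5\right) \left(-16\right) 0}{34} = \frac{80 \cdot 0}{34} = \frac{1}{34} \cdot 0 = 0$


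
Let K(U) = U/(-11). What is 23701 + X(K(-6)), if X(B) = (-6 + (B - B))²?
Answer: 23737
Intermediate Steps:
K(U) = -U/11 (K(U) = U*(-1/11) = -U/11)
X(B) = 36 (X(B) = (-6 + 0)² = (-6)² = 36)
23701 + X(K(-6)) = 23701 + 36 = 23737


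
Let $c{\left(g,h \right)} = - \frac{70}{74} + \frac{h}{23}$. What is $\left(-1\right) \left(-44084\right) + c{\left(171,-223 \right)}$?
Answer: $\frac{37506428}{851} \approx 44073.0$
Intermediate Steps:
$c{\left(g,h \right)} = - \frac{35}{37} + \frac{h}{23}$ ($c{\left(g,h \right)} = \left(-70\right) \frac{1}{74} + h \frac{1}{23} = - \frac{35}{37} + \frac{h}{23}$)
$\left(-1\right) \left(-44084\right) + c{\left(171,-223 \right)} = \left(-1\right) \left(-44084\right) + \left(- \frac{35}{37} + \frac{1}{23} \left(-223\right)\right) = 44084 - \frac{9056}{851} = \frac{37506428}{851}$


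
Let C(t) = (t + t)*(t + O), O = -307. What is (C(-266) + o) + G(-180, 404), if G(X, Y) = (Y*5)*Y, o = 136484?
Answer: 1257400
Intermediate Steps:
G(X, Y) = 5*Y² (G(X, Y) = (5*Y)*Y = 5*Y²)
C(t) = 2*t*(-307 + t) (C(t) = (t + t)*(t - 307) = (2*t)*(-307 + t) = 2*t*(-307 + t))
(C(-266) + o) + G(-180, 404) = (2*(-266)*(-307 - 266) + 136484) + 5*404² = (2*(-266)*(-573) + 136484) + 5*163216 = (304836 + 136484) + 816080 = 441320 + 816080 = 1257400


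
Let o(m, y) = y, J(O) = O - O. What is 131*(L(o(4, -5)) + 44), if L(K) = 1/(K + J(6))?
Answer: 28689/5 ≈ 5737.8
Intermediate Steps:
J(O) = 0
L(K) = 1/K (L(K) = 1/(K + 0) = 1/K)
131*(L(o(4, -5)) + 44) = 131*(1/(-5) + 44) = 131*(-1/5 + 44) = 131*(219/5) = 28689/5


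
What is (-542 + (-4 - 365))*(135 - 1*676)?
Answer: 492851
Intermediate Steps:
(-542 + (-4 - 365))*(135 - 1*676) = (-542 - 369)*(135 - 676) = -911*(-541) = 492851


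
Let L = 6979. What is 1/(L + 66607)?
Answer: 1/73586 ≈ 1.3590e-5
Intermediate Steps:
1/(L + 66607) = 1/(6979 + 66607) = 1/73586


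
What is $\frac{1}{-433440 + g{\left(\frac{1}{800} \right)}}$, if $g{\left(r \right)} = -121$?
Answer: $- \frac{1}{433561} \approx -2.3065 \cdot 10^{-6}$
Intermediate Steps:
$\frac{1}{-433440 + g{\left(\frac{1}{800} \right)}} = \frac{1}{-433440 - 121} = \frac{1}{-433561} = - \frac{1}{433561}$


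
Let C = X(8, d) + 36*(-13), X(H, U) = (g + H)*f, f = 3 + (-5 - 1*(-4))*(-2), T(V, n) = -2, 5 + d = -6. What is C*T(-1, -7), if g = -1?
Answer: 866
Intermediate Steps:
d = -11 (d = -5 - 6 = -11)
f = 5 (f = 3 + (-5 + 4)*(-2) = 3 - 1*(-2) = 3 + 2 = 5)
X(H, U) = -5 + 5*H (X(H, U) = (-1 + H)*5 = -5 + 5*H)
C = -433 (C = (-5 + 5*8) + 36*(-13) = (-5 + 40) - 468 = 35 - 468 = -433)
C*T(-1, -7) = -433*(-2) = 866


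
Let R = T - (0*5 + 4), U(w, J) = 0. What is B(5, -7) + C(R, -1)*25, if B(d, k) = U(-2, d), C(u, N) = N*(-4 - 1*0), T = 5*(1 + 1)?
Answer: 100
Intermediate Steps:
T = 10 (T = 5*2 = 10)
R = 6 (R = 10 - (0*5 + 4) = 10 - (0 + 4) = 10 - 1*4 = 10 - 4 = 6)
C(u, N) = -4*N (C(u, N) = N*(-4 + 0) = N*(-4) = -4*N)
B(d, k) = 0
B(5, -7) + C(R, -1)*25 = 0 - 4*(-1)*25 = 0 + 4*25 = 0 + 100 = 100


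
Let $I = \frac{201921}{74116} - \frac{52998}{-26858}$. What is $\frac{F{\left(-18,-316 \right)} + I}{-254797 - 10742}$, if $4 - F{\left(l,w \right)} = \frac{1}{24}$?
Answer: $- \frac{51692046353}{1585751797132776} \approx -3.2598 \cdot 10^{-5}$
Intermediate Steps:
$F{\left(l,w \right)} = \frac{95}{24}$ ($F{\left(l,w \right)} = 4 - \frac{1}{24} = \frac{95}{24}$)
$I = \frac{4675596993}{995303764}$ ($I = 201921 \cdot \frac{1}{74116} - - \frac{26499}{13429} = \frac{201921}{74116} + \frac{26499}{13429} = \frac{4675596993}{995303764} \approx 4.6977$)
$\frac{F{\left(-18,-316 \right)} + I}{-254797 - 10742} = \frac{\frac{95}{24} + \frac{4675596993}{995303764}}{-254797 - 10742} = \frac{51692046353}{5971822584 \left(-265539\right)} = \frac{51692046353}{5971822584} \left(- \frac{1}{265539}\right) = - \frac{51692046353}{1585751797132776}$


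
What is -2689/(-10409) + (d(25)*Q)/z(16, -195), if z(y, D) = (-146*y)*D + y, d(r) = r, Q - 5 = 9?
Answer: 614289727/2370837112 ≈ 0.25910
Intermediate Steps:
Q = 14 (Q = 5 + 9 = 14)
z(y, D) = y - 146*D*y (z(y, D) = -146*D*y + y = y - 146*D*y)
-2689/(-10409) + (d(25)*Q)/z(16, -195) = -2689/(-10409) + (25*14)/((16*(1 - 146*(-195)))) = -2689*(-1/10409) + 350/((16*(1 + 28470))) = 2689/10409 + 350/((16*28471)) = 2689/10409 + 350/455536 = 2689/10409 + 350*(1/455536) = 2689/10409 + 175/227768 = 614289727/2370837112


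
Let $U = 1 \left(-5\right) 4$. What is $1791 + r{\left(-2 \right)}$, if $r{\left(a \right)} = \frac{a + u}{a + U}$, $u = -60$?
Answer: $\frac{19732}{11} \approx 1793.8$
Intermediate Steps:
$U = -20$ ($U = \left(-5\right) 4 = -20$)
$r{\left(a \right)} = \frac{-60 + a}{-20 + a}$ ($r{\left(a \right)} = \frac{a - 60}{a - 20} = \frac{-60 + a}{-20 + a}$)
$1791 + r{\left(-2 \right)} = 1791 + \frac{-60 - 2}{-20 - 2} = 1791 + \frac{1}{-22} \left(-62\right) = 1791 - - \frac{31}{11} = 1791 + \frac{31}{11} = \frac{19732}{11}$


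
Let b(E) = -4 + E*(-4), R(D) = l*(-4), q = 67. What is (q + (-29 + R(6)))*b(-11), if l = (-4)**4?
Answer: -39440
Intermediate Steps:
l = 256
R(D) = -1024 (R(D) = 256*(-4) = -1024)
b(E) = -4 - 4*E
(q + (-29 + R(6)))*b(-11) = (67 + (-29 - 1024))*(-4 - 4*(-11)) = (67 - 1053)*(-4 + 44) = -986*40 = -39440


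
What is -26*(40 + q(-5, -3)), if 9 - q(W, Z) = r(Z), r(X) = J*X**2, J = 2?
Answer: -806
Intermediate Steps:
r(X) = 2*X**2
q(W, Z) = 9 - 2*Z**2
-26*(40 + q(-5, -3)) = -26*(40 + (9 - 2*(-3)**2)) = -26*(40 + (9 - 2*9)) = -26*(40 + (9 - 18)) = -26*(40 - 9) = -26*31 = -806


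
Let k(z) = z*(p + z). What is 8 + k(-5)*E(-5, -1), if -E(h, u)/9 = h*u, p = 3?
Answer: -442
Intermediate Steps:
E(h, u) = -9*h*u
k(z) = z*(3 + z)
8 + k(-5)*E(-5, -1) = 8 + (-5*(3 - 5))*(-9*(-5)*(-1)) = 8 - 5*(-2)*(-45) = 8 + 10*(-45) = 8 - 450 = -442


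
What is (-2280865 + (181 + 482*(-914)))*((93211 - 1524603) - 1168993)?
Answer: 7076250874320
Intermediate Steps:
(-2280865 + (181 + 482*(-914)))*((93211 - 1524603) - 1168993) = (-2280865 + (181 - 440548))*(-1431392 - 1168993) = (-2280865 - 440367)*(-2600385) = -2721232*(-2600385) = 7076250874320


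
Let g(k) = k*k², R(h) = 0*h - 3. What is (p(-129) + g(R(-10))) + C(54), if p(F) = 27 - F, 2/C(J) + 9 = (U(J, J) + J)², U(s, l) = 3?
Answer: 208981/1620 ≈ 129.00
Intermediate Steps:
R(h) = -3 (R(h) = 0 - 3 = -3)
C(J) = 2/(-9 + (3 + J)²)
g(k) = k³
(p(-129) + g(R(-10))) + C(54) = ((27 - 1*(-129)) + (-3)³) + 2/(54*(6 + 54)) = ((27 + 129) - 27) + 2*(1/54)/60 = (156 - 27) + 2*(1/54)*(1/60) = 129 + 1/1620 = 208981/1620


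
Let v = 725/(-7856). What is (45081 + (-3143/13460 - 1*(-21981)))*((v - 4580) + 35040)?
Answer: 43199637509851839/21148352 ≈ 2.0427e+9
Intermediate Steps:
v = -725/7856 (v = 725*(-1/7856) = -725/7856 ≈ -0.092286)
(45081 + (-3143/13460 - 1*(-21981)))*((v - 4580) + 35040) = (45081 + (-3143/13460 - 1*(-21981)))*((-725/7856 - 4580) + 35040) = (45081 + (-3143*1/13460 + 21981))*(-35981205/7856 + 35040) = (45081 + (-3143/13460 + 21981))*(239293035/7856) = (45081 + 295861117/13460)*(239293035/7856) = (902651377/13460)*(239293035/7856) = 43199637509851839/21148352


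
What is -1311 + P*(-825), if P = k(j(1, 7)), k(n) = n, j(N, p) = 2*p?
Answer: -12861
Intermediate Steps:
P = 14 (P = 2*7 = 14)
-1311 + P*(-825) = -1311 + 14*(-825) = -1311 - 11550 = -12861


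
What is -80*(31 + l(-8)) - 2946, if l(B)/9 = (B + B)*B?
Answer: -97586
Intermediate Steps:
l(B) = 18*B**2 (l(B) = 9*((B + B)*B) = 9*((2*B)*B) = 9*(2*B**2) = 18*B**2)
-80*(31 + l(-8)) - 2946 = -80*(31 + 18*(-8)**2) - 2946 = -80*(31 + 18*64) - 2946 = -80*(31 + 1152) - 2946 = -80*1183 - 2946 = -94640 - 2946 = -97586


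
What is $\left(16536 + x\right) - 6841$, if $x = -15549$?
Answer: $-5854$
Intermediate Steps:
$\left(16536 + x\right) - 6841 = \left(16536 - 15549\right) - 6841 = 987 - 6841 = -5854$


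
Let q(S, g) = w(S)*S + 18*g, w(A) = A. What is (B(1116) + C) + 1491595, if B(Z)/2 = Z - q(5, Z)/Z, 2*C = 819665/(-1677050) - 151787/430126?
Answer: 15031614074141323171/10062732175785 ≈ 1.4938e+6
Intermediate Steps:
q(S, g) = S² + 18*g (q(S, g) = S*S + 18*g = S² + 18*g)
C = -30355680807/72134280830 (C = (819665/(-1677050) - 151787/430126)/2 = (819665*(-1/1677050) - 151787*1/430126)/2 = (-163933/335410 - 151787/430126)/2 = (½)*(-30355680807/36067140415) = -30355680807/72134280830 ≈ -0.42082)
B(Z) = 2*Z - 2*(25 + 18*Z)/Z (B(Z) = 2*(Z - (5² + 18*Z)/Z) = 2*(Z - (25 + 18*Z)/Z) = 2*Z - 2*(25 + 18*Z)/Z)
(B(1116) + C) + 1491595 = ((-36 - 50/1116 + 2*1116) - 30355680807/72134280830) + 1491595 = ((-36 - 50*1/1116 + 2232) - 30355680807/72134280830) + 1491595 = ((-36 - 25/558 + 2232) - 30355680807/72134280830) + 1491595 = (1225343/558 - 30355680807/72134280830) + 1491595 = 22093074401296096/10062732175785 + 1491595 = 15031614074141323171/10062732175785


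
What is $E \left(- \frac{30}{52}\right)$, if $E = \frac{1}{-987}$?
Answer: $\frac{5}{8554} \approx 0.00058452$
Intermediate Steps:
$E = - \frac{1}{987} \approx -0.0010132$
$E \left(- \frac{30}{52}\right) = - \frac{\left(-30\right) \frac{1}{52}}{987} = \left(- \frac{1}{987}\right) \left(- \frac{15}{26}\right) = \frac{5}{8554}$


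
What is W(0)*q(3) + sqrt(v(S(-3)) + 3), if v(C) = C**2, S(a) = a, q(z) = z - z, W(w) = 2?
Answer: 2*sqrt(3) ≈ 3.4641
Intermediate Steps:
q(z) = 0
W(0)*q(3) + sqrt(v(S(-3)) + 3) = 2*0 + sqrt((-3)**2 + 3) = 0 + sqrt(9 + 3) = 0 + sqrt(12) = 0 + 2*sqrt(3) = 2*sqrt(3)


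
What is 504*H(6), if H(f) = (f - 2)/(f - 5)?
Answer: 2016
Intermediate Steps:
H(f) = (-2 + f)/(-5 + f)
504*H(6) = 504*((-2 + 6)/(-5 + 6)) = 504*(4/1) = 504*(1*4) = 504*4 = 2016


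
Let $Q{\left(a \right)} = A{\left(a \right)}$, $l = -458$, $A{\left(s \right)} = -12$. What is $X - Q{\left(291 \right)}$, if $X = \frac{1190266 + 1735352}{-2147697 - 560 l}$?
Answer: $\frac{19768986}{1891217} \approx 10.453$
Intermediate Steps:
$Q{\left(a \right)} = -12$
$X = - \frac{2925618}{1891217}$ ($X = \frac{1190266 + 1735352}{-2147697 - -256480} = \frac{2925618}{-2147697 + 256480} = \frac{2925618}{-1891217} = 2925618 \left(- \frac{1}{1891217}\right) = - \frac{2925618}{1891217} \approx -1.5469$)
$X - Q{\left(291 \right)} = - \frac{2925618}{1891217} - -12 = - \frac{2925618}{1891217} + 12 = \frac{19768986}{1891217}$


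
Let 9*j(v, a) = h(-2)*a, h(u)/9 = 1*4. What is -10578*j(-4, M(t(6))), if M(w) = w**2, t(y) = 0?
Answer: 0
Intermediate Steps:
h(u) = 36 (h(u) = 9*(1*4) = 9*4 = 36)
j(v, a) = 4*a (j(v, a) = (36*a)/9 = 4*a)
-10578*j(-4, M(t(6))) = -42312*0**2 = -42312*0 = -10578*0 = 0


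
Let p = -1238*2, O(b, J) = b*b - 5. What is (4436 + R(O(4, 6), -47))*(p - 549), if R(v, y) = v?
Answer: -13452175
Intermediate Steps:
O(b, J) = -5 + b**2 (O(b, J) = b**2 - 5 = -5 + b**2)
p = -2476
(4436 + R(O(4, 6), -47))*(p - 549) = (4436 + (-5 + 4**2))*(-2476 - 549) = (4436 + (-5 + 16))*(-3025) = (4436 + 11)*(-3025) = 4447*(-3025) = -13452175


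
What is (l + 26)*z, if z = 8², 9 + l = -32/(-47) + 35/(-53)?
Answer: 2713472/2491 ≈ 1089.3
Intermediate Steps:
l = -22368/2491 (l = -9 + (-32/(-47) + 35/(-53)) = -9 + (-32*(-1/47) + 35*(-1/53)) = -9 + (32/47 - 35/53) = -9 + 51/2491 = -22368/2491 ≈ -8.9795)
z = 64
(l + 26)*z = (-22368/2491 + 26)*64 = (42398/2491)*64 = 2713472/2491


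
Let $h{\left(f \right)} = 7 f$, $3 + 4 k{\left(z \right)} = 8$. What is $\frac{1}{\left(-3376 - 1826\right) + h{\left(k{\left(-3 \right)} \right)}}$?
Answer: $- \frac{4}{20773} \approx -0.00019256$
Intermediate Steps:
$k{\left(z \right)} = \frac{5}{4}$ ($k{\left(z \right)} = - \frac{3}{4} + \frac{1}{4} \cdot 8 = - \frac{3}{4} + 2 = \frac{5}{4}$)
$\frac{1}{\left(-3376 - 1826\right) + h{\left(k{\left(-3 \right)} \right)}} = \frac{1}{\left(-3376 - 1826\right) + 7 \cdot \frac{5}{4}} = \frac{1}{\left(-3376 - 1826\right) + \frac{35}{4}} = \frac{1}{-5202 + \frac{35}{4}} = \frac{1}{- \frac{20773}{4}} = - \frac{4}{20773}$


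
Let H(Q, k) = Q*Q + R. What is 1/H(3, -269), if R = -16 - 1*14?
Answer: -1/21 ≈ -0.047619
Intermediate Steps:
R = -30 (R = -16 - 14 = -30)
H(Q, k) = -30 + Q² (H(Q, k) = Q*Q - 30 = Q² - 30 = -30 + Q²)
1/H(3, -269) = 1/(-30 + 3²) = 1/(-30 + 9) = 1/(-21) = -1/21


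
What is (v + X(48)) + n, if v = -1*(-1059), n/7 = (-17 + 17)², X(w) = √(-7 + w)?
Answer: 1059 + √41 ≈ 1065.4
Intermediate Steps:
n = 0 (n = 7*(-17 + 17)² = 7*0² = 7*0 = 0)
v = 1059
(v + X(48)) + n = (1059 + √(-7 + 48)) + 0 = (1059 + √41) + 0 = 1059 + √41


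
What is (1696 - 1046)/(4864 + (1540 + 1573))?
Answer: 650/7977 ≈ 0.081484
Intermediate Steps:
(1696 - 1046)/(4864 + (1540 + 1573)) = 650/(4864 + 3113) = 650/7977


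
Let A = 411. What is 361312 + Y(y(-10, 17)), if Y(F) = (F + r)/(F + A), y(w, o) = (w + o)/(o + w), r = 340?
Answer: 148860885/412 ≈ 3.6131e+5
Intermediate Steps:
y(w, o) = 1 (y(w, o) = (o + w)/(o + w) = 1)
Y(F) = (340 + F)/(411 + F) (Y(F) = (F + 340)/(F + 411) = (340 + F)/(411 + F))
361312 + Y(y(-10, 17)) = 361312 + (340 + 1)/(411 + 1) = 361312 + 341/412 = 148860885/412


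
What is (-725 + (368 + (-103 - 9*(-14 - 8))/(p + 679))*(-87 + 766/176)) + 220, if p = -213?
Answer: -1268632199/41008 ≈ -30936.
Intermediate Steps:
(-725 + (368 + (-103 - 9*(-14 - 8))/(p + 679))*(-87 + 766/176)) + 220 = (-725 + (368 + (-103 - 9*(-14 - 8))/(-213 + 679))*(-87 + 766/176)) + 220 = (-725 + (368 + (-103 - 9*(-22))/466)*(-87 + 766*(1/176))) + 220 = (-725 + (368 + (-103 + 198)*(1/466))*(-87 + 383/88)) + 220 = (-725 + (368 + 95*(1/466))*(-7273/88)) + 220 = (-725 + (368 + 95/466)*(-7273/88)) + 220 = (-725 + (171583/466)*(-7273/88)) + 220 = (-725 - 1247923159/41008) + 220 = -1277653959/41008 + 220 = -1268632199/41008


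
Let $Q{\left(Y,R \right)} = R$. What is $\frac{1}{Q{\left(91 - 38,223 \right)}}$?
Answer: $\frac{1}{223} \approx 0.0044843$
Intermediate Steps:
$\frac{1}{Q{\left(91 - 38,223 \right)}} = \frac{1}{223}$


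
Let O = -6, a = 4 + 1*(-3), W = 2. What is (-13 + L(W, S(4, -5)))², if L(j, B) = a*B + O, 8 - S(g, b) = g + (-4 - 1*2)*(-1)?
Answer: 441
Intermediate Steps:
a = 1 (a = 4 - 3 = 1)
S(g, b) = 2 - g (S(g, b) = 8 - (g + (-4 - 1*2)*(-1)) = 8 - (g + (-4 - 2)*(-1)) = 8 - (g - 6*(-1)) = 8 - (g + 6) = 8 - (6 + g) = 8 + (-6 - g) = 2 - g)
L(j, B) = -6 + B (L(j, B) = 1*B - 6 = B - 6 = -6 + B)
(-13 + L(W, S(4, -5)))² = (-13 + (-6 + (2 - 1*4)))² = (-13 + (-6 + (2 - 4)))² = (-13 + (-6 - 2))² = (-13 - 8)² = (-21)² = 441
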